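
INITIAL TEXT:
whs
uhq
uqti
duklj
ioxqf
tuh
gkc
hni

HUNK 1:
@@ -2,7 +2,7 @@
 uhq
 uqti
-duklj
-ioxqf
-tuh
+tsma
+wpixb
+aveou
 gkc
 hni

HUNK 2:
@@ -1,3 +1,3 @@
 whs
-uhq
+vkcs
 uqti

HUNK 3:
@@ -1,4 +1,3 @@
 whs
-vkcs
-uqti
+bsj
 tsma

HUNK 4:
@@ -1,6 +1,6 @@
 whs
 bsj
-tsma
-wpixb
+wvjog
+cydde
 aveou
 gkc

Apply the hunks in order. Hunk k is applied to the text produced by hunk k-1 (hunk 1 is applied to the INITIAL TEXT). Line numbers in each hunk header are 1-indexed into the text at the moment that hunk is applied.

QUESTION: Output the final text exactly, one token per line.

Answer: whs
bsj
wvjog
cydde
aveou
gkc
hni

Derivation:
Hunk 1: at line 2 remove [duklj,ioxqf,tuh] add [tsma,wpixb,aveou] -> 8 lines: whs uhq uqti tsma wpixb aveou gkc hni
Hunk 2: at line 1 remove [uhq] add [vkcs] -> 8 lines: whs vkcs uqti tsma wpixb aveou gkc hni
Hunk 3: at line 1 remove [vkcs,uqti] add [bsj] -> 7 lines: whs bsj tsma wpixb aveou gkc hni
Hunk 4: at line 1 remove [tsma,wpixb] add [wvjog,cydde] -> 7 lines: whs bsj wvjog cydde aveou gkc hni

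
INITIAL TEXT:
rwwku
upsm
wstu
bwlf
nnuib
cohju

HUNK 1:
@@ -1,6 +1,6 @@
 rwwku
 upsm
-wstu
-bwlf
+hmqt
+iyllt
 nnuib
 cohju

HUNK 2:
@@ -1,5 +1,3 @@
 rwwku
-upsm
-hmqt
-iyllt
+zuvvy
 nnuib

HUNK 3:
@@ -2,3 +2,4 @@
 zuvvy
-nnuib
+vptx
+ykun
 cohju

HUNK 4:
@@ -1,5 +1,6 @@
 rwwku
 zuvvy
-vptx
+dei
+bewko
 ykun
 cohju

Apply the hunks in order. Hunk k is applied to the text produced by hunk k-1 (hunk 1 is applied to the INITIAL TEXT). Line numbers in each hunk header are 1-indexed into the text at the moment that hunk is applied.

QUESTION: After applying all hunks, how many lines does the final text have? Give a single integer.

Hunk 1: at line 1 remove [wstu,bwlf] add [hmqt,iyllt] -> 6 lines: rwwku upsm hmqt iyllt nnuib cohju
Hunk 2: at line 1 remove [upsm,hmqt,iyllt] add [zuvvy] -> 4 lines: rwwku zuvvy nnuib cohju
Hunk 3: at line 2 remove [nnuib] add [vptx,ykun] -> 5 lines: rwwku zuvvy vptx ykun cohju
Hunk 4: at line 1 remove [vptx] add [dei,bewko] -> 6 lines: rwwku zuvvy dei bewko ykun cohju
Final line count: 6

Answer: 6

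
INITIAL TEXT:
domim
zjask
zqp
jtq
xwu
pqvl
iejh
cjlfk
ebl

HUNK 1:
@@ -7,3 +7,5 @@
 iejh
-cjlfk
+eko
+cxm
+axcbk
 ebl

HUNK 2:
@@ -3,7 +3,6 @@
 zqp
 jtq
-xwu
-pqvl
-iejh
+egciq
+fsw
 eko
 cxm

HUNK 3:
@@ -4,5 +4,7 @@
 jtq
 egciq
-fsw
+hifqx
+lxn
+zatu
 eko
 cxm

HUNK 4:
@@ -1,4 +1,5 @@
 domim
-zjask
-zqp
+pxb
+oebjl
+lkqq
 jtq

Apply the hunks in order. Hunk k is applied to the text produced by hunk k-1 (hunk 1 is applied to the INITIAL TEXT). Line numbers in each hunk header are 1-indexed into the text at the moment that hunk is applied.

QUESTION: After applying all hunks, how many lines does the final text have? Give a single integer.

Hunk 1: at line 7 remove [cjlfk] add [eko,cxm,axcbk] -> 11 lines: domim zjask zqp jtq xwu pqvl iejh eko cxm axcbk ebl
Hunk 2: at line 3 remove [xwu,pqvl,iejh] add [egciq,fsw] -> 10 lines: domim zjask zqp jtq egciq fsw eko cxm axcbk ebl
Hunk 3: at line 4 remove [fsw] add [hifqx,lxn,zatu] -> 12 lines: domim zjask zqp jtq egciq hifqx lxn zatu eko cxm axcbk ebl
Hunk 4: at line 1 remove [zjask,zqp] add [pxb,oebjl,lkqq] -> 13 lines: domim pxb oebjl lkqq jtq egciq hifqx lxn zatu eko cxm axcbk ebl
Final line count: 13

Answer: 13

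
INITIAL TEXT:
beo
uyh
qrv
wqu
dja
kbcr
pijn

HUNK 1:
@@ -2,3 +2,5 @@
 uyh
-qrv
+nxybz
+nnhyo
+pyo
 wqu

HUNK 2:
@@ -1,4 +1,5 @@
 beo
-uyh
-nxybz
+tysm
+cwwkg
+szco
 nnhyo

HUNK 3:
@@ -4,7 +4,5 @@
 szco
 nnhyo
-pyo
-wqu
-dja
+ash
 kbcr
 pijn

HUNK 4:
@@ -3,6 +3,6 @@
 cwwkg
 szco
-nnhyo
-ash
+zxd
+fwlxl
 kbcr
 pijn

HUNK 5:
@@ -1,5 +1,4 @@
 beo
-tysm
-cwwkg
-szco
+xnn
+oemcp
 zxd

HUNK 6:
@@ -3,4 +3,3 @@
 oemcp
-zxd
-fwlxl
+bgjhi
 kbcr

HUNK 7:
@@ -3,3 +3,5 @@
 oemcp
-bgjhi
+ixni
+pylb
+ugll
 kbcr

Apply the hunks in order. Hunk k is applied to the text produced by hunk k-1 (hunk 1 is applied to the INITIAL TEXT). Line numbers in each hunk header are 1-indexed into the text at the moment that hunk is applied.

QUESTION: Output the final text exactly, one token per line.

Hunk 1: at line 2 remove [qrv] add [nxybz,nnhyo,pyo] -> 9 lines: beo uyh nxybz nnhyo pyo wqu dja kbcr pijn
Hunk 2: at line 1 remove [uyh,nxybz] add [tysm,cwwkg,szco] -> 10 lines: beo tysm cwwkg szco nnhyo pyo wqu dja kbcr pijn
Hunk 3: at line 4 remove [pyo,wqu,dja] add [ash] -> 8 lines: beo tysm cwwkg szco nnhyo ash kbcr pijn
Hunk 4: at line 3 remove [nnhyo,ash] add [zxd,fwlxl] -> 8 lines: beo tysm cwwkg szco zxd fwlxl kbcr pijn
Hunk 5: at line 1 remove [tysm,cwwkg,szco] add [xnn,oemcp] -> 7 lines: beo xnn oemcp zxd fwlxl kbcr pijn
Hunk 6: at line 3 remove [zxd,fwlxl] add [bgjhi] -> 6 lines: beo xnn oemcp bgjhi kbcr pijn
Hunk 7: at line 3 remove [bgjhi] add [ixni,pylb,ugll] -> 8 lines: beo xnn oemcp ixni pylb ugll kbcr pijn

Answer: beo
xnn
oemcp
ixni
pylb
ugll
kbcr
pijn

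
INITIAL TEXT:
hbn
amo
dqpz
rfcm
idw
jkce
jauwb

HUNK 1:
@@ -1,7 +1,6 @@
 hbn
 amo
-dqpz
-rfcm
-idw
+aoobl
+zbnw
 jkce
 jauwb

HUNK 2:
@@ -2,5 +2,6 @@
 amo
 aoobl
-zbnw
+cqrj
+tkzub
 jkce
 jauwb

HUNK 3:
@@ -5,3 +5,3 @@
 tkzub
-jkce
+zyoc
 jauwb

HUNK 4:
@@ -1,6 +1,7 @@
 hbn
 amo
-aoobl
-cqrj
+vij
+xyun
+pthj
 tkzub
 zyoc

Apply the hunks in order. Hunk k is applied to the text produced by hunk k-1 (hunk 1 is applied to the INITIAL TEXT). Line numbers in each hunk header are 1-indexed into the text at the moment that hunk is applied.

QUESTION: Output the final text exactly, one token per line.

Hunk 1: at line 1 remove [dqpz,rfcm,idw] add [aoobl,zbnw] -> 6 lines: hbn amo aoobl zbnw jkce jauwb
Hunk 2: at line 2 remove [zbnw] add [cqrj,tkzub] -> 7 lines: hbn amo aoobl cqrj tkzub jkce jauwb
Hunk 3: at line 5 remove [jkce] add [zyoc] -> 7 lines: hbn amo aoobl cqrj tkzub zyoc jauwb
Hunk 4: at line 1 remove [aoobl,cqrj] add [vij,xyun,pthj] -> 8 lines: hbn amo vij xyun pthj tkzub zyoc jauwb

Answer: hbn
amo
vij
xyun
pthj
tkzub
zyoc
jauwb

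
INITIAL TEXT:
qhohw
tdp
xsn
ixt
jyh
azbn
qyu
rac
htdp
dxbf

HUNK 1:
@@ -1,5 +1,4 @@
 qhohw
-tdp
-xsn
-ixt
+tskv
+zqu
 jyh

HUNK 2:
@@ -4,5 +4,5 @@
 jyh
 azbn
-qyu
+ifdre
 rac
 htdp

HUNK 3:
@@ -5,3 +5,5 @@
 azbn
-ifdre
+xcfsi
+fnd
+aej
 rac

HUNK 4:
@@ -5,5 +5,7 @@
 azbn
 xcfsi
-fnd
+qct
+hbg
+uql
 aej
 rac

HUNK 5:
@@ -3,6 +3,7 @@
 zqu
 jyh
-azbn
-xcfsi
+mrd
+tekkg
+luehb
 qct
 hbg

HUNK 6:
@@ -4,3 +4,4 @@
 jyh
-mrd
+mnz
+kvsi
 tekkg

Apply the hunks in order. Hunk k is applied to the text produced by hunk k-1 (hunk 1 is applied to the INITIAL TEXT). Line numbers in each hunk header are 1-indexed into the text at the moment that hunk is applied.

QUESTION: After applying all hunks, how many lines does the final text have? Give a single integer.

Answer: 15

Derivation:
Hunk 1: at line 1 remove [tdp,xsn,ixt] add [tskv,zqu] -> 9 lines: qhohw tskv zqu jyh azbn qyu rac htdp dxbf
Hunk 2: at line 4 remove [qyu] add [ifdre] -> 9 lines: qhohw tskv zqu jyh azbn ifdre rac htdp dxbf
Hunk 3: at line 5 remove [ifdre] add [xcfsi,fnd,aej] -> 11 lines: qhohw tskv zqu jyh azbn xcfsi fnd aej rac htdp dxbf
Hunk 4: at line 5 remove [fnd] add [qct,hbg,uql] -> 13 lines: qhohw tskv zqu jyh azbn xcfsi qct hbg uql aej rac htdp dxbf
Hunk 5: at line 3 remove [azbn,xcfsi] add [mrd,tekkg,luehb] -> 14 lines: qhohw tskv zqu jyh mrd tekkg luehb qct hbg uql aej rac htdp dxbf
Hunk 6: at line 4 remove [mrd] add [mnz,kvsi] -> 15 lines: qhohw tskv zqu jyh mnz kvsi tekkg luehb qct hbg uql aej rac htdp dxbf
Final line count: 15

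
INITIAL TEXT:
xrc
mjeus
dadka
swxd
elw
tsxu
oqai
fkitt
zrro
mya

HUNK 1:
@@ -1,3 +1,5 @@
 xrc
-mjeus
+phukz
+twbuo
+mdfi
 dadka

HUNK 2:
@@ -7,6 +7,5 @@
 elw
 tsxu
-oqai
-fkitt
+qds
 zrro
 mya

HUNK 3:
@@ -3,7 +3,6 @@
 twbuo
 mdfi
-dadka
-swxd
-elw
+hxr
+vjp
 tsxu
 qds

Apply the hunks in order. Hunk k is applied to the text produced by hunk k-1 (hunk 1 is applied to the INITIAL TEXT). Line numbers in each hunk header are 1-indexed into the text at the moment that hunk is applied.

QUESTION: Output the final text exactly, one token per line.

Answer: xrc
phukz
twbuo
mdfi
hxr
vjp
tsxu
qds
zrro
mya

Derivation:
Hunk 1: at line 1 remove [mjeus] add [phukz,twbuo,mdfi] -> 12 lines: xrc phukz twbuo mdfi dadka swxd elw tsxu oqai fkitt zrro mya
Hunk 2: at line 7 remove [oqai,fkitt] add [qds] -> 11 lines: xrc phukz twbuo mdfi dadka swxd elw tsxu qds zrro mya
Hunk 3: at line 3 remove [dadka,swxd,elw] add [hxr,vjp] -> 10 lines: xrc phukz twbuo mdfi hxr vjp tsxu qds zrro mya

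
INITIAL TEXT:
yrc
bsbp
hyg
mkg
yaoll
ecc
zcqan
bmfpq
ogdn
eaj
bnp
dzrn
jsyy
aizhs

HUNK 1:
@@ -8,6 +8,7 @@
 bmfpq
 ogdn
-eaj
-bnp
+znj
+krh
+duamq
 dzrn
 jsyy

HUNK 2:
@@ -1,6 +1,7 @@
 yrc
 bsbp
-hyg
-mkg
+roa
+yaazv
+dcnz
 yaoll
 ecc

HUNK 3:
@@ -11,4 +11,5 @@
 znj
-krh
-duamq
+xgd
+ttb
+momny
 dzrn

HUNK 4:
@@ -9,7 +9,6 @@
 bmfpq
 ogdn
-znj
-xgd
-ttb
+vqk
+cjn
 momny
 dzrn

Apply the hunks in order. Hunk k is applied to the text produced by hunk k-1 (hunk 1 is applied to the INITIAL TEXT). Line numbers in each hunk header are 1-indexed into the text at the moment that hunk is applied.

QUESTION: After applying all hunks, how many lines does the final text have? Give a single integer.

Answer: 16

Derivation:
Hunk 1: at line 8 remove [eaj,bnp] add [znj,krh,duamq] -> 15 lines: yrc bsbp hyg mkg yaoll ecc zcqan bmfpq ogdn znj krh duamq dzrn jsyy aizhs
Hunk 2: at line 1 remove [hyg,mkg] add [roa,yaazv,dcnz] -> 16 lines: yrc bsbp roa yaazv dcnz yaoll ecc zcqan bmfpq ogdn znj krh duamq dzrn jsyy aizhs
Hunk 3: at line 11 remove [krh,duamq] add [xgd,ttb,momny] -> 17 lines: yrc bsbp roa yaazv dcnz yaoll ecc zcqan bmfpq ogdn znj xgd ttb momny dzrn jsyy aizhs
Hunk 4: at line 9 remove [znj,xgd,ttb] add [vqk,cjn] -> 16 lines: yrc bsbp roa yaazv dcnz yaoll ecc zcqan bmfpq ogdn vqk cjn momny dzrn jsyy aizhs
Final line count: 16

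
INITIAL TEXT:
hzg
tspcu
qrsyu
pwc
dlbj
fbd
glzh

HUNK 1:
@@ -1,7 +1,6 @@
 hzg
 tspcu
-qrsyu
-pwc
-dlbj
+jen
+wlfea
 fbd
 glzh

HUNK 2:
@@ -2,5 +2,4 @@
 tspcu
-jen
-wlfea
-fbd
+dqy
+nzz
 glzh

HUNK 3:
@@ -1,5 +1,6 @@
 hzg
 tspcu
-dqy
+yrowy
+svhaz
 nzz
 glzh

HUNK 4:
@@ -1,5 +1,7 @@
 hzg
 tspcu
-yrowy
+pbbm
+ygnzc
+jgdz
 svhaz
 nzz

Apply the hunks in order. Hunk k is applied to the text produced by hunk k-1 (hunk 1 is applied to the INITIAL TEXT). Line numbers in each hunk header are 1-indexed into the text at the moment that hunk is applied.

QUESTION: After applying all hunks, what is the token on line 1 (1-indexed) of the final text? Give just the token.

Hunk 1: at line 1 remove [qrsyu,pwc,dlbj] add [jen,wlfea] -> 6 lines: hzg tspcu jen wlfea fbd glzh
Hunk 2: at line 2 remove [jen,wlfea,fbd] add [dqy,nzz] -> 5 lines: hzg tspcu dqy nzz glzh
Hunk 3: at line 1 remove [dqy] add [yrowy,svhaz] -> 6 lines: hzg tspcu yrowy svhaz nzz glzh
Hunk 4: at line 1 remove [yrowy] add [pbbm,ygnzc,jgdz] -> 8 lines: hzg tspcu pbbm ygnzc jgdz svhaz nzz glzh
Final line 1: hzg

Answer: hzg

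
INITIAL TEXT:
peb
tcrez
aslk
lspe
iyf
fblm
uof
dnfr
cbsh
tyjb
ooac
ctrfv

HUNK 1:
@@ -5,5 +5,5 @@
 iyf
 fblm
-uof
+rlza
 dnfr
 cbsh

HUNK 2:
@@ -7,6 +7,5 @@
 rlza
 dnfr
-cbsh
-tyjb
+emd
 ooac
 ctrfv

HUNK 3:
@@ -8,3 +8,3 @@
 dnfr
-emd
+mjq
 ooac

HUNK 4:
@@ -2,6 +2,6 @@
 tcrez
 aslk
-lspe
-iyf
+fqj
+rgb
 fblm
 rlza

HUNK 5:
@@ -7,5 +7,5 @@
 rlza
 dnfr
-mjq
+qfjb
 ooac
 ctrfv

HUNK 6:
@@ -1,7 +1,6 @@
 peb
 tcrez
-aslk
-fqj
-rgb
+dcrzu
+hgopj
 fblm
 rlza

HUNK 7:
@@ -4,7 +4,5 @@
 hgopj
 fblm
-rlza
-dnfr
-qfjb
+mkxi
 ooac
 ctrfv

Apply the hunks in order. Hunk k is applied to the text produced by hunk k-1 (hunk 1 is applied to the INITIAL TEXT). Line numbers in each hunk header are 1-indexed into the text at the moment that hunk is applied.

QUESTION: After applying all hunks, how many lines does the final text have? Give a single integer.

Hunk 1: at line 5 remove [uof] add [rlza] -> 12 lines: peb tcrez aslk lspe iyf fblm rlza dnfr cbsh tyjb ooac ctrfv
Hunk 2: at line 7 remove [cbsh,tyjb] add [emd] -> 11 lines: peb tcrez aslk lspe iyf fblm rlza dnfr emd ooac ctrfv
Hunk 3: at line 8 remove [emd] add [mjq] -> 11 lines: peb tcrez aslk lspe iyf fblm rlza dnfr mjq ooac ctrfv
Hunk 4: at line 2 remove [lspe,iyf] add [fqj,rgb] -> 11 lines: peb tcrez aslk fqj rgb fblm rlza dnfr mjq ooac ctrfv
Hunk 5: at line 7 remove [mjq] add [qfjb] -> 11 lines: peb tcrez aslk fqj rgb fblm rlza dnfr qfjb ooac ctrfv
Hunk 6: at line 1 remove [aslk,fqj,rgb] add [dcrzu,hgopj] -> 10 lines: peb tcrez dcrzu hgopj fblm rlza dnfr qfjb ooac ctrfv
Hunk 7: at line 4 remove [rlza,dnfr,qfjb] add [mkxi] -> 8 lines: peb tcrez dcrzu hgopj fblm mkxi ooac ctrfv
Final line count: 8

Answer: 8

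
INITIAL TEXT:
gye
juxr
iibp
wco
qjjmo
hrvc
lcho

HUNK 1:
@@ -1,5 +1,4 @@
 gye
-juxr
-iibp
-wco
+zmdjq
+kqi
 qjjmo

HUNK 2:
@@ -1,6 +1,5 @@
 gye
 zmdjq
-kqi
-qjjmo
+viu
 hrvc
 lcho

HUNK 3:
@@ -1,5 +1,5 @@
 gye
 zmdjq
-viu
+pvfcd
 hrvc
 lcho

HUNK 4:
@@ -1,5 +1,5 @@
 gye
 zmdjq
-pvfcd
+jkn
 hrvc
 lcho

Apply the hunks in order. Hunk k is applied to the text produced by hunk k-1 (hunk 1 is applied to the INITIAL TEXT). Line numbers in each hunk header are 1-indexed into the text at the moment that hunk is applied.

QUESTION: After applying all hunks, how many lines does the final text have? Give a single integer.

Hunk 1: at line 1 remove [juxr,iibp,wco] add [zmdjq,kqi] -> 6 lines: gye zmdjq kqi qjjmo hrvc lcho
Hunk 2: at line 1 remove [kqi,qjjmo] add [viu] -> 5 lines: gye zmdjq viu hrvc lcho
Hunk 3: at line 1 remove [viu] add [pvfcd] -> 5 lines: gye zmdjq pvfcd hrvc lcho
Hunk 4: at line 1 remove [pvfcd] add [jkn] -> 5 lines: gye zmdjq jkn hrvc lcho
Final line count: 5

Answer: 5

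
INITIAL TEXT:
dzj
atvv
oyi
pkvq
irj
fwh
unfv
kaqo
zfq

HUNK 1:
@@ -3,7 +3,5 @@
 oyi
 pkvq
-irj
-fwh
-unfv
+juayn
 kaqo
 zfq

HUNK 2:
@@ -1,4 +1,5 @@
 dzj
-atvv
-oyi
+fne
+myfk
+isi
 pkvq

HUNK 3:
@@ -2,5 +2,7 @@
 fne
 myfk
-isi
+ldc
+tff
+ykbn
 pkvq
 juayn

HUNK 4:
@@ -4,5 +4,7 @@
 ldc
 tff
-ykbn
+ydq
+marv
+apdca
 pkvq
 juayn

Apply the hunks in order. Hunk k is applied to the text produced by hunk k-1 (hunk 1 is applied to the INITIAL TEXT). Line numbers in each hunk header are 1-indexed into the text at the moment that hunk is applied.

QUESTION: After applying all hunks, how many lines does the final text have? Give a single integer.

Answer: 12

Derivation:
Hunk 1: at line 3 remove [irj,fwh,unfv] add [juayn] -> 7 lines: dzj atvv oyi pkvq juayn kaqo zfq
Hunk 2: at line 1 remove [atvv,oyi] add [fne,myfk,isi] -> 8 lines: dzj fne myfk isi pkvq juayn kaqo zfq
Hunk 3: at line 2 remove [isi] add [ldc,tff,ykbn] -> 10 lines: dzj fne myfk ldc tff ykbn pkvq juayn kaqo zfq
Hunk 4: at line 4 remove [ykbn] add [ydq,marv,apdca] -> 12 lines: dzj fne myfk ldc tff ydq marv apdca pkvq juayn kaqo zfq
Final line count: 12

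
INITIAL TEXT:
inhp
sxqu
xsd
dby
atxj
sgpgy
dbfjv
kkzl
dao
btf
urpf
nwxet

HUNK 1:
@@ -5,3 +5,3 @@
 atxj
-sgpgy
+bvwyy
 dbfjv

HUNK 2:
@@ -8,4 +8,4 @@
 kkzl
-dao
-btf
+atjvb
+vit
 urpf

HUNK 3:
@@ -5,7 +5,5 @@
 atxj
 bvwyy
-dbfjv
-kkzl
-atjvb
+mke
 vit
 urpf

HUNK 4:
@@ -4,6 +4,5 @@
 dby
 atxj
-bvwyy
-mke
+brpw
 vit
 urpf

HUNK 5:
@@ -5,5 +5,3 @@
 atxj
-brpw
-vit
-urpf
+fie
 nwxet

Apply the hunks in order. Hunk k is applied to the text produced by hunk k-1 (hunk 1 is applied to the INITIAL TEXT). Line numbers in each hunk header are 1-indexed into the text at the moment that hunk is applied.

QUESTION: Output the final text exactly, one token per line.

Answer: inhp
sxqu
xsd
dby
atxj
fie
nwxet

Derivation:
Hunk 1: at line 5 remove [sgpgy] add [bvwyy] -> 12 lines: inhp sxqu xsd dby atxj bvwyy dbfjv kkzl dao btf urpf nwxet
Hunk 2: at line 8 remove [dao,btf] add [atjvb,vit] -> 12 lines: inhp sxqu xsd dby atxj bvwyy dbfjv kkzl atjvb vit urpf nwxet
Hunk 3: at line 5 remove [dbfjv,kkzl,atjvb] add [mke] -> 10 lines: inhp sxqu xsd dby atxj bvwyy mke vit urpf nwxet
Hunk 4: at line 4 remove [bvwyy,mke] add [brpw] -> 9 lines: inhp sxqu xsd dby atxj brpw vit urpf nwxet
Hunk 5: at line 5 remove [brpw,vit,urpf] add [fie] -> 7 lines: inhp sxqu xsd dby atxj fie nwxet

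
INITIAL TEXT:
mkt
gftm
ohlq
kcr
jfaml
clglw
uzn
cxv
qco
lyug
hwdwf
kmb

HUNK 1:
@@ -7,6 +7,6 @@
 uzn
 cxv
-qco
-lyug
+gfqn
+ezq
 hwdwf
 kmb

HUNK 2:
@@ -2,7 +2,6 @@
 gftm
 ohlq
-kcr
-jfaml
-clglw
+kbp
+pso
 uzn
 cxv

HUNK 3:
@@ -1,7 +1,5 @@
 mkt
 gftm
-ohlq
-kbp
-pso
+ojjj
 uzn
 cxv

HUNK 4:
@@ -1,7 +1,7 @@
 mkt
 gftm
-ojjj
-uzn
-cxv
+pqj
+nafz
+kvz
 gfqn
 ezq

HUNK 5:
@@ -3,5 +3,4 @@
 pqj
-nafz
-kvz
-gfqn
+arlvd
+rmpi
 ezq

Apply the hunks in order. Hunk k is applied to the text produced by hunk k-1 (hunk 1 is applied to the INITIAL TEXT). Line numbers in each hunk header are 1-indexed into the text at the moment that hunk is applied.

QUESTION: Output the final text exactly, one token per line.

Hunk 1: at line 7 remove [qco,lyug] add [gfqn,ezq] -> 12 lines: mkt gftm ohlq kcr jfaml clglw uzn cxv gfqn ezq hwdwf kmb
Hunk 2: at line 2 remove [kcr,jfaml,clglw] add [kbp,pso] -> 11 lines: mkt gftm ohlq kbp pso uzn cxv gfqn ezq hwdwf kmb
Hunk 3: at line 1 remove [ohlq,kbp,pso] add [ojjj] -> 9 lines: mkt gftm ojjj uzn cxv gfqn ezq hwdwf kmb
Hunk 4: at line 1 remove [ojjj,uzn,cxv] add [pqj,nafz,kvz] -> 9 lines: mkt gftm pqj nafz kvz gfqn ezq hwdwf kmb
Hunk 5: at line 3 remove [nafz,kvz,gfqn] add [arlvd,rmpi] -> 8 lines: mkt gftm pqj arlvd rmpi ezq hwdwf kmb

Answer: mkt
gftm
pqj
arlvd
rmpi
ezq
hwdwf
kmb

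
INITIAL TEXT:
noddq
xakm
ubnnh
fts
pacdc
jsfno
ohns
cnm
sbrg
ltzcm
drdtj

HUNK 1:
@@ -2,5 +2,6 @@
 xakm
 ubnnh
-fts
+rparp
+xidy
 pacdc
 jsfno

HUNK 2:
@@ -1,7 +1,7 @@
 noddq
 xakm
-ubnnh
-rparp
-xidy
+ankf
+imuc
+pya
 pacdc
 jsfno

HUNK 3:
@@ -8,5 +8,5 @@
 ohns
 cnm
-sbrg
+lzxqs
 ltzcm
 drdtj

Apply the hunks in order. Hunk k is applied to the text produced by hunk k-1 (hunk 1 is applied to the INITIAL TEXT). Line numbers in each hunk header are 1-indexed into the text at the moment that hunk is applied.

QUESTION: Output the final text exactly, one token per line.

Hunk 1: at line 2 remove [fts] add [rparp,xidy] -> 12 lines: noddq xakm ubnnh rparp xidy pacdc jsfno ohns cnm sbrg ltzcm drdtj
Hunk 2: at line 1 remove [ubnnh,rparp,xidy] add [ankf,imuc,pya] -> 12 lines: noddq xakm ankf imuc pya pacdc jsfno ohns cnm sbrg ltzcm drdtj
Hunk 3: at line 8 remove [sbrg] add [lzxqs] -> 12 lines: noddq xakm ankf imuc pya pacdc jsfno ohns cnm lzxqs ltzcm drdtj

Answer: noddq
xakm
ankf
imuc
pya
pacdc
jsfno
ohns
cnm
lzxqs
ltzcm
drdtj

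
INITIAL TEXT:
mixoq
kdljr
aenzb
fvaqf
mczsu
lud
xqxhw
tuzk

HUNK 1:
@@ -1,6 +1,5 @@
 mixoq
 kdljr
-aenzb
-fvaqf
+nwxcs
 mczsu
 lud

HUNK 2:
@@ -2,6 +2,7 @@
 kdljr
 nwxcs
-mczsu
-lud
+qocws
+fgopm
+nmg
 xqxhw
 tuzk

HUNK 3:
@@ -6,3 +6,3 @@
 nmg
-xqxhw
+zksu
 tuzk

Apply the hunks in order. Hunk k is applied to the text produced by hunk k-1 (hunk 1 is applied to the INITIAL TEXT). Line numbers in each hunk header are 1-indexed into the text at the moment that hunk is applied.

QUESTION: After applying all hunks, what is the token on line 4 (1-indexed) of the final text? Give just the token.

Answer: qocws

Derivation:
Hunk 1: at line 1 remove [aenzb,fvaqf] add [nwxcs] -> 7 lines: mixoq kdljr nwxcs mczsu lud xqxhw tuzk
Hunk 2: at line 2 remove [mczsu,lud] add [qocws,fgopm,nmg] -> 8 lines: mixoq kdljr nwxcs qocws fgopm nmg xqxhw tuzk
Hunk 3: at line 6 remove [xqxhw] add [zksu] -> 8 lines: mixoq kdljr nwxcs qocws fgopm nmg zksu tuzk
Final line 4: qocws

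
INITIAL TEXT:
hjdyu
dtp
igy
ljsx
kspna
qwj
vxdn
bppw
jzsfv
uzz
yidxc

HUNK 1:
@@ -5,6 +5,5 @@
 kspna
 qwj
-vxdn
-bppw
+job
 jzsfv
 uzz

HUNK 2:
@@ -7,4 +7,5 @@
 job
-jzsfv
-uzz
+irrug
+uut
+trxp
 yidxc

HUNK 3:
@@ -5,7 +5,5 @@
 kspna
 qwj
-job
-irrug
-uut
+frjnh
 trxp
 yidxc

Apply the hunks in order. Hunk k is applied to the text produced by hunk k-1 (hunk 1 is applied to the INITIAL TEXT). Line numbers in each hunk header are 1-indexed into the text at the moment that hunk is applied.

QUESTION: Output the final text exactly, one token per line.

Hunk 1: at line 5 remove [vxdn,bppw] add [job] -> 10 lines: hjdyu dtp igy ljsx kspna qwj job jzsfv uzz yidxc
Hunk 2: at line 7 remove [jzsfv,uzz] add [irrug,uut,trxp] -> 11 lines: hjdyu dtp igy ljsx kspna qwj job irrug uut trxp yidxc
Hunk 3: at line 5 remove [job,irrug,uut] add [frjnh] -> 9 lines: hjdyu dtp igy ljsx kspna qwj frjnh trxp yidxc

Answer: hjdyu
dtp
igy
ljsx
kspna
qwj
frjnh
trxp
yidxc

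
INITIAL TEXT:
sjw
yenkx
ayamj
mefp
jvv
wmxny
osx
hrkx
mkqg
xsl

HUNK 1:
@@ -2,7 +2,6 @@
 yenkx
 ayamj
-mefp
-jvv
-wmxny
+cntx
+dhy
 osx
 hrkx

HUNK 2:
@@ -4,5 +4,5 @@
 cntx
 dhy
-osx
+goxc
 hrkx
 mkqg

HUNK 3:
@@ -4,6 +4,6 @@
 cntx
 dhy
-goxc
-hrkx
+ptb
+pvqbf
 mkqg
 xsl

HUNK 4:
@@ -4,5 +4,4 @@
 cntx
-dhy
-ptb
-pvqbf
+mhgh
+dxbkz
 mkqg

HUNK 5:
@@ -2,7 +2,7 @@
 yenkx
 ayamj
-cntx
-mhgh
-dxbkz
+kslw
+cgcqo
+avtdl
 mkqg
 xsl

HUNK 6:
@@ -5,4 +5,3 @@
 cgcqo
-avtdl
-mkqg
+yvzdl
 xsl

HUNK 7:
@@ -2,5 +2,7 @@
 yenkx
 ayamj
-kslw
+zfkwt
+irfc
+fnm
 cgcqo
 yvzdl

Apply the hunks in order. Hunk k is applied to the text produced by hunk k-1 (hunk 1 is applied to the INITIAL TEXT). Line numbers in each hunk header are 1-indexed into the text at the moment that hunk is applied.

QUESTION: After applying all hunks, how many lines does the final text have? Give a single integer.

Hunk 1: at line 2 remove [mefp,jvv,wmxny] add [cntx,dhy] -> 9 lines: sjw yenkx ayamj cntx dhy osx hrkx mkqg xsl
Hunk 2: at line 4 remove [osx] add [goxc] -> 9 lines: sjw yenkx ayamj cntx dhy goxc hrkx mkqg xsl
Hunk 3: at line 4 remove [goxc,hrkx] add [ptb,pvqbf] -> 9 lines: sjw yenkx ayamj cntx dhy ptb pvqbf mkqg xsl
Hunk 4: at line 4 remove [dhy,ptb,pvqbf] add [mhgh,dxbkz] -> 8 lines: sjw yenkx ayamj cntx mhgh dxbkz mkqg xsl
Hunk 5: at line 2 remove [cntx,mhgh,dxbkz] add [kslw,cgcqo,avtdl] -> 8 lines: sjw yenkx ayamj kslw cgcqo avtdl mkqg xsl
Hunk 6: at line 5 remove [avtdl,mkqg] add [yvzdl] -> 7 lines: sjw yenkx ayamj kslw cgcqo yvzdl xsl
Hunk 7: at line 2 remove [kslw] add [zfkwt,irfc,fnm] -> 9 lines: sjw yenkx ayamj zfkwt irfc fnm cgcqo yvzdl xsl
Final line count: 9

Answer: 9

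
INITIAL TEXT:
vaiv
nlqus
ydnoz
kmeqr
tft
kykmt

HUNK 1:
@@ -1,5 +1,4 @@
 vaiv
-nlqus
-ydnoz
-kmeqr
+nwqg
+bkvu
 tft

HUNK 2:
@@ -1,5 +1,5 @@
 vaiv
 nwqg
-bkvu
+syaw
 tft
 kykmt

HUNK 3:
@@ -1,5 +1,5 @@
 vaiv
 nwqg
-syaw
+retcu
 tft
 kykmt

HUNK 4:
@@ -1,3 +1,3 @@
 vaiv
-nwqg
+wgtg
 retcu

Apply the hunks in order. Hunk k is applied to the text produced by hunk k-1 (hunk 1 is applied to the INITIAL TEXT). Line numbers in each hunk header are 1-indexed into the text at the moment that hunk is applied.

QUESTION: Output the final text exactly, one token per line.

Hunk 1: at line 1 remove [nlqus,ydnoz,kmeqr] add [nwqg,bkvu] -> 5 lines: vaiv nwqg bkvu tft kykmt
Hunk 2: at line 1 remove [bkvu] add [syaw] -> 5 lines: vaiv nwqg syaw tft kykmt
Hunk 3: at line 1 remove [syaw] add [retcu] -> 5 lines: vaiv nwqg retcu tft kykmt
Hunk 4: at line 1 remove [nwqg] add [wgtg] -> 5 lines: vaiv wgtg retcu tft kykmt

Answer: vaiv
wgtg
retcu
tft
kykmt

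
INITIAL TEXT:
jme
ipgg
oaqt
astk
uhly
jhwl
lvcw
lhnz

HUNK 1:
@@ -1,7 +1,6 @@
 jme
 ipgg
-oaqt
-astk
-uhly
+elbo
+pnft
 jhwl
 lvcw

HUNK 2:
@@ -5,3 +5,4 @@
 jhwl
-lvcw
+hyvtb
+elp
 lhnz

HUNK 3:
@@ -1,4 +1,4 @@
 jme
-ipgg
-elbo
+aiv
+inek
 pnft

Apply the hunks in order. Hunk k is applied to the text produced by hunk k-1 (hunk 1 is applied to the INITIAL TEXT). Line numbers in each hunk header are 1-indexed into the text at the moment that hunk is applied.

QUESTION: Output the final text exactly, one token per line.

Hunk 1: at line 1 remove [oaqt,astk,uhly] add [elbo,pnft] -> 7 lines: jme ipgg elbo pnft jhwl lvcw lhnz
Hunk 2: at line 5 remove [lvcw] add [hyvtb,elp] -> 8 lines: jme ipgg elbo pnft jhwl hyvtb elp lhnz
Hunk 3: at line 1 remove [ipgg,elbo] add [aiv,inek] -> 8 lines: jme aiv inek pnft jhwl hyvtb elp lhnz

Answer: jme
aiv
inek
pnft
jhwl
hyvtb
elp
lhnz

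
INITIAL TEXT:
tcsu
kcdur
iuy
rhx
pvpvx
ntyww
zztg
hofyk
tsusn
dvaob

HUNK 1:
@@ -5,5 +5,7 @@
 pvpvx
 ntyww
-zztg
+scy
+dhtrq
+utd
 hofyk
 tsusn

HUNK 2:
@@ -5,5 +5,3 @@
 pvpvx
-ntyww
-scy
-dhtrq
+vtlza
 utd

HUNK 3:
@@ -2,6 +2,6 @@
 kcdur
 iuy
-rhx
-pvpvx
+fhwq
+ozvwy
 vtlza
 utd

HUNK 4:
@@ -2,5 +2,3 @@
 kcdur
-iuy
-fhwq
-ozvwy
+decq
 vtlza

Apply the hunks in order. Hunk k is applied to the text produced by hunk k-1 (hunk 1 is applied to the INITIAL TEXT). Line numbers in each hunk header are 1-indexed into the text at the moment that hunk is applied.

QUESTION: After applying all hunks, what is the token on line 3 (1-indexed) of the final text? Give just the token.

Answer: decq

Derivation:
Hunk 1: at line 5 remove [zztg] add [scy,dhtrq,utd] -> 12 lines: tcsu kcdur iuy rhx pvpvx ntyww scy dhtrq utd hofyk tsusn dvaob
Hunk 2: at line 5 remove [ntyww,scy,dhtrq] add [vtlza] -> 10 lines: tcsu kcdur iuy rhx pvpvx vtlza utd hofyk tsusn dvaob
Hunk 3: at line 2 remove [rhx,pvpvx] add [fhwq,ozvwy] -> 10 lines: tcsu kcdur iuy fhwq ozvwy vtlza utd hofyk tsusn dvaob
Hunk 4: at line 2 remove [iuy,fhwq,ozvwy] add [decq] -> 8 lines: tcsu kcdur decq vtlza utd hofyk tsusn dvaob
Final line 3: decq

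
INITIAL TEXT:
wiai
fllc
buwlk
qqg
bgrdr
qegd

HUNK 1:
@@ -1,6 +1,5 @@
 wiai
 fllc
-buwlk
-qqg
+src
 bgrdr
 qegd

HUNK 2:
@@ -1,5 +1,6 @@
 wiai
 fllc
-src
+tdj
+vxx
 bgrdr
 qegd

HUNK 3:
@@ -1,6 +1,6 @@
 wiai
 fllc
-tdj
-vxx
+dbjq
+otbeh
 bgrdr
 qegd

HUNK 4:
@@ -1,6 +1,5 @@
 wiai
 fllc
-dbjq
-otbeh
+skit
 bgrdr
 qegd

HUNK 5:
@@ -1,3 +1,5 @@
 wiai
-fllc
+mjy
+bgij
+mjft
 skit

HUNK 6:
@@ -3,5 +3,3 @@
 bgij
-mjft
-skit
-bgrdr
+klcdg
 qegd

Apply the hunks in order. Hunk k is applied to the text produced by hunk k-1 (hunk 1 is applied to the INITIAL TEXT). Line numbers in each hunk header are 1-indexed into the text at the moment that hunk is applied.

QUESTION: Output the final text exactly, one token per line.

Hunk 1: at line 1 remove [buwlk,qqg] add [src] -> 5 lines: wiai fllc src bgrdr qegd
Hunk 2: at line 1 remove [src] add [tdj,vxx] -> 6 lines: wiai fllc tdj vxx bgrdr qegd
Hunk 3: at line 1 remove [tdj,vxx] add [dbjq,otbeh] -> 6 lines: wiai fllc dbjq otbeh bgrdr qegd
Hunk 4: at line 1 remove [dbjq,otbeh] add [skit] -> 5 lines: wiai fllc skit bgrdr qegd
Hunk 5: at line 1 remove [fllc] add [mjy,bgij,mjft] -> 7 lines: wiai mjy bgij mjft skit bgrdr qegd
Hunk 6: at line 3 remove [mjft,skit,bgrdr] add [klcdg] -> 5 lines: wiai mjy bgij klcdg qegd

Answer: wiai
mjy
bgij
klcdg
qegd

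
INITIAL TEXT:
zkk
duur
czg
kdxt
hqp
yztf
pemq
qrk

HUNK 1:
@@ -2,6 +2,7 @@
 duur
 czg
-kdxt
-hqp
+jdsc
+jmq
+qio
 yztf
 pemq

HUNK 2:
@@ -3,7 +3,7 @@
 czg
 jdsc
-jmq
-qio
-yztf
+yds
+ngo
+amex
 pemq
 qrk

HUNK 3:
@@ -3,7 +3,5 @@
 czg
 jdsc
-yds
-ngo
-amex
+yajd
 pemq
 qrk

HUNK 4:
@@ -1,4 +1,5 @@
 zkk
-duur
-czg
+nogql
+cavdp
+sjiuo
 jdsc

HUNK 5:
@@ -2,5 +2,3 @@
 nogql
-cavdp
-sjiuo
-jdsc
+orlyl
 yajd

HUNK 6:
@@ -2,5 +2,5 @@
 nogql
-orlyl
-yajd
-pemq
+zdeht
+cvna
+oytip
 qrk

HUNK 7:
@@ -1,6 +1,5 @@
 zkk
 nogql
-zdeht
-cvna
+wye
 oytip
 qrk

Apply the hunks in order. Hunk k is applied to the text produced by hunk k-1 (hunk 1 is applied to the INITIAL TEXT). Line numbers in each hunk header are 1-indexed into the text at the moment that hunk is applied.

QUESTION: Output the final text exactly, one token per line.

Answer: zkk
nogql
wye
oytip
qrk

Derivation:
Hunk 1: at line 2 remove [kdxt,hqp] add [jdsc,jmq,qio] -> 9 lines: zkk duur czg jdsc jmq qio yztf pemq qrk
Hunk 2: at line 3 remove [jmq,qio,yztf] add [yds,ngo,amex] -> 9 lines: zkk duur czg jdsc yds ngo amex pemq qrk
Hunk 3: at line 3 remove [yds,ngo,amex] add [yajd] -> 7 lines: zkk duur czg jdsc yajd pemq qrk
Hunk 4: at line 1 remove [duur,czg] add [nogql,cavdp,sjiuo] -> 8 lines: zkk nogql cavdp sjiuo jdsc yajd pemq qrk
Hunk 5: at line 2 remove [cavdp,sjiuo,jdsc] add [orlyl] -> 6 lines: zkk nogql orlyl yajd pemq qrk
Hunk 6: at line 2 remove [orlyl,yajd,pemq] add [zdeht,cvna,oytip] -> 6 lines: zkk nogql zdeht cvna oytip qrk
Hunk 7: at line 1 remove [zdeht,cvna] add [wye] -> 5 lines: zkk nogql wye oytip qrk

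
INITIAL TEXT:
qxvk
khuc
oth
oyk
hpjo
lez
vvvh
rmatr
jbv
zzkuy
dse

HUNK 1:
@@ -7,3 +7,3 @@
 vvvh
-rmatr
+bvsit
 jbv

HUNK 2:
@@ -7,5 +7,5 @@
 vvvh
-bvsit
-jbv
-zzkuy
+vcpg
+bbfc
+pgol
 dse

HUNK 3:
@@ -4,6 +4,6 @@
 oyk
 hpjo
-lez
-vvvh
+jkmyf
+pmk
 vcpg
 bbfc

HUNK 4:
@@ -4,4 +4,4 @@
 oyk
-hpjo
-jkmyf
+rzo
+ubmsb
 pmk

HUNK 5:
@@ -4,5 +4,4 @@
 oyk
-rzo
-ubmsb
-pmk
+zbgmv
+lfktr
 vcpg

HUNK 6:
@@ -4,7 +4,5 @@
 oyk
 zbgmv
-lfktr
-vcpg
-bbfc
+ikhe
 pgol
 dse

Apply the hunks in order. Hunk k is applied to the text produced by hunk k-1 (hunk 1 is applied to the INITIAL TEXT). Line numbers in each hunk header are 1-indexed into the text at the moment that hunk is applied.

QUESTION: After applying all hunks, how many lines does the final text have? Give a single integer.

Answer: 8

Derivation:
Hunk 1: at line 7 remove [rmatr] add [bvsit] -> 11 lines: qxvk khuc oth oyk hpjo lez vvvh bvsit jbv zzkuy dse
Hunk 2: at line 7 remove [bvsit,jbv,zzkuy] add [vcpg,bbfc,pgol] -> 11 lines: qxvk khuc oth oyk hpjo lez vvvh vcpg bbfc pgol dse
Hunk 3: at line 4 remove [lez,vvvh] add [jkmyf,pmk] -> 11 lines: qxvk khuc oth oyk hpjo jkmyf pmk vcpg bbfc pgol dse
Hunk 4: at line 4 remove [hpjo,jkmyf] add [rzo,ubmsb] -> 11 lines: qxvk khuc oth oyk rzo ubmsb pmk vcpg bbfc pgol dse
Hunk 5: at line 4 remove [rzo,ubmsb,pmk] add [zbgmv,lfktr] -> 10 lines: qxvk khuc oth oyk zbgmv lfktr vcpg bbfc pgol dse
Hunk 6: at line 4 remove [lfktr,vcpg,bbfc] add [ikhe] -> 8 lines: qxvk khuc oth oyk zbgmv ikhe pgol dse
Final line count: 8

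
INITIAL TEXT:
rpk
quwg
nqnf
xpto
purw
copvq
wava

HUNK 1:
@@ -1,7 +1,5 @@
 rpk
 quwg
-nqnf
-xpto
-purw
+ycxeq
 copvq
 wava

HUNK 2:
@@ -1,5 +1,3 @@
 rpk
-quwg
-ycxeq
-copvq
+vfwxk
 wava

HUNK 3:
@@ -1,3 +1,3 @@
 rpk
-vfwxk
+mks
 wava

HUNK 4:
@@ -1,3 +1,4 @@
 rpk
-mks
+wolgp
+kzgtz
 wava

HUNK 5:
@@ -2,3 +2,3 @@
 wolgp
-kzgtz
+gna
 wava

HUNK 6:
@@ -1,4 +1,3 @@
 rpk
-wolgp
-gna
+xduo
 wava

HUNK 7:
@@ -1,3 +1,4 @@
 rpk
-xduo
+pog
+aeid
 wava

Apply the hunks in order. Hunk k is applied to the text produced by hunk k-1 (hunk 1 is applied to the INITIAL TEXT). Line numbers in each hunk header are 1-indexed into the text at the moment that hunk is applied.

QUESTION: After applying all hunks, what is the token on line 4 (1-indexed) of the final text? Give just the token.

Hunk 1: at line 1 remove [nqnf,xpto,purw] add [ycxeq] -> 5 lines: rpk quwg ycxeq copvq wava
Hunk 2: at line 1 remove [quwg,ycxeq,copvq] add [vfwxk] -> 3 lines: rpk vfwxk wava
Hunk 3: at line 1 remove [vfwxk] add [mks] -> 3 lines: rpk mks wava
Hunk 4: at line 1 remove [mks] add [wolgp,kzgtz] -> 4 lines: rpk wolgp kzgtz wava
Hunk 5: at line 2 remove [kzgtz] add [gna] -> 4 lines: rpk wolgp gna wava
Hunk 6: at line 1 remove [wolgp,gna] add [xduo] -> 3 lines: rpk xduo wava
Hunk 7: at line 1 remove [xduo] add [pog,aeid] -> 4 lines: rpk pog aeid wava
Final line 4: wava

Answer: wava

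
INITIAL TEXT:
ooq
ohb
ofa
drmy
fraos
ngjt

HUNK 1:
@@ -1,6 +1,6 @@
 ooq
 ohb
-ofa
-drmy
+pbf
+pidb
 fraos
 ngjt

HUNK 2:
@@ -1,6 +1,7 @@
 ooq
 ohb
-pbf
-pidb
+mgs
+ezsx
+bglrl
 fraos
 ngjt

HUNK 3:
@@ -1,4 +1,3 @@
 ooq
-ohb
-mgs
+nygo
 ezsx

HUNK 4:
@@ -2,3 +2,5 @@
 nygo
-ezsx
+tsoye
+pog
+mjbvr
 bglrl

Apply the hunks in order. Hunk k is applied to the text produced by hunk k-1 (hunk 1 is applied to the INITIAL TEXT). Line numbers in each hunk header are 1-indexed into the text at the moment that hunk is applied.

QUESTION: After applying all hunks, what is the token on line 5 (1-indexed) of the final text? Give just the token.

Answer: mjbvr

Derivation:
Hunk 1: at line 1 remove [ofa,drmy] add [pbf,pidb] -> 6 lines: ooq ohb pbf pidb fraos ngjt
Hunk 2: at line 1 remove [pbf,pidb] add [mgs,ezsx,bglrl] -> 7 lines: ooq ohb mgs ezsx bglrl fraos ngjt
Hunk 3: at line 1 remove [ohb,mgs] add [nygo] -> 6 lines: ooq nygo ezsx bglrl fraos ngjt
Hunk 4: at line 2 remove [ezsx] add [tsoye,pog,mjbvr] -> 8 lines: ooq nygo tsoye pog mjbvr bglrl fraos ngjt
Final line 5: mjbvr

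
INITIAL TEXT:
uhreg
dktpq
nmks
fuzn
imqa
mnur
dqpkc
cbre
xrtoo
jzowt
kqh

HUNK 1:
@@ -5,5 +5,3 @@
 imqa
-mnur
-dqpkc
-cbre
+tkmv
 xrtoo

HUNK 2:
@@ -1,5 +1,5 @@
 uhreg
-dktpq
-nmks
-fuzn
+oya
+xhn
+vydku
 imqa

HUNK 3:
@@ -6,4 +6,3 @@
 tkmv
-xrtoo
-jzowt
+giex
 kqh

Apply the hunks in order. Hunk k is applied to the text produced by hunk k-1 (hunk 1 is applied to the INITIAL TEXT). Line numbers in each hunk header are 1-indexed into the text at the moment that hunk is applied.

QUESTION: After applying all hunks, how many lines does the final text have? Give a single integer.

Hunk 1: at line 5 remove [mnur,dqpkc,cbre] add [tkmv] -> 9 lines: uhreg dktpq nmks fuzn imqa tkmv xrtoo jzowt kqh
Hunk 2: at line 1 remove [dktpq,nmks,fuzn] add [oya,xhn,vydku] -> 9 lines: uhreg oya xhn vydku imqa tkmv xrtoo jzowt kqh
Hunk 3: at line 6 remove [xrtoo,jzowt] add [giex] -> 8 lines: uhreg oya xhn vydku imqa tkmv giex kqh
Final line count: 8

Answer: 8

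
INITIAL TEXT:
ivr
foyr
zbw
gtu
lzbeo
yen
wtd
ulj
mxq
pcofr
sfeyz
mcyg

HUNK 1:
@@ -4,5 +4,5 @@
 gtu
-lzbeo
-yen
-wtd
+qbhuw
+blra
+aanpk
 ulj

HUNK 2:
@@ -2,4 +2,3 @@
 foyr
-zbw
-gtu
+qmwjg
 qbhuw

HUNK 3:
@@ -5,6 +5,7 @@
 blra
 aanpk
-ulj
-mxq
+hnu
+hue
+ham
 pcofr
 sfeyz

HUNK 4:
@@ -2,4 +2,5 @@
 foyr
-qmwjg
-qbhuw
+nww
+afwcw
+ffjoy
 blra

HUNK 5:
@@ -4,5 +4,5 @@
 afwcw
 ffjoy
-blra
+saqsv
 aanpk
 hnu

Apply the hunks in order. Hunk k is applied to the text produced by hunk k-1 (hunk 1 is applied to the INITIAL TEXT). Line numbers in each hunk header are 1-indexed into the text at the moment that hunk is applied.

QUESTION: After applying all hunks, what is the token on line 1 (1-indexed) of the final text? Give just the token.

Hunk 1: at line 4 remove [lzbeo,yen,wtd] add [qbhuw,blra,aanpk] -> 12 lines: ivr foyr zbw gtu qbhuw blra aanpk ulj mxq pcofr sfeyz mcyg
Hunk 2: at line 2 remove [zbw,gtu] add [qmwjg] -> 11 lines: ivr foyr qmwjg qbhuw blra aanpk ulj mxq pcofr sfeyz mcyg
Hunk 3: at line 5 remove [ulj,mxq] add [hnu,hue,ham] -> 12 lines: ivr foyr qmwjg qbhuw blra aanpk hnu hue ham pcofr sfeyz mcyg
Hunk 4: at line 2 remove [qmwjg,qbhuw] add [nww,afwcw,ffjoy] -> 13 lines: ivr foyr nww afwcw ffjoy blra aanpk hnu hue ham pcofr sfeyz mcyg
Hunk 5: at line 4 remove [blra] add [saqsv] -> 13 lines: ivr foyr nww afwcw ffjoy saqsv aanpk hnu hue ham pcofr sfeyz mcyg
Final line 1: ivr

Answer: ivr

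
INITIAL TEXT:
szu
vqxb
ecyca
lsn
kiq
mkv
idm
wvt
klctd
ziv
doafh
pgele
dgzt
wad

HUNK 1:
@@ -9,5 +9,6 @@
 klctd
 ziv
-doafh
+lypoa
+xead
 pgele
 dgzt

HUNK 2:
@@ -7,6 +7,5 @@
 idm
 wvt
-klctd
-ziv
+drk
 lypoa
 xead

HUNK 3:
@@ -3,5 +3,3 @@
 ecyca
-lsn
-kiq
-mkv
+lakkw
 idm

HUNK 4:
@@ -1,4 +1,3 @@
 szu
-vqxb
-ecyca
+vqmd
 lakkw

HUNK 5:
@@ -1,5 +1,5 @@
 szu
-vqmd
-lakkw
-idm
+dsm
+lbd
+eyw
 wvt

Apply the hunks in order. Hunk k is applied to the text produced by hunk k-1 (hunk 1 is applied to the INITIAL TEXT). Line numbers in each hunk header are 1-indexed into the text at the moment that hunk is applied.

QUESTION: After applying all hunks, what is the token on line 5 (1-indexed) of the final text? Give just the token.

Hunk 1: at line 9 remove [doafh] add [lypoa,xead] -> 15 lines: szu vqxb ecyca lsn kiq mkv idm wvt klctd ziv lypoa xead pgele dgzt wad
Hunk 2: at line 7 remove [klctd,ziv] add [drk] -> 14 lines: szu vqxb ecyca lsn kiq mkv idm wvt drk lypoa xead pgele dgzt wad
Hunk 3: at line 3 remove [lsn,kiq,mkv] add [lakkw] -> 12 lines: szu vqxb ecyca lakkw idm wvt drk lypoa xead pgele dgzt wad
Hunk 4: at line 1 remove [vqxb,ecyca] add [vqmd] -> 11 lines: szu vqmd lakkw idm wvt drk lypoa xead pgele dgzt wad
Hunk 5: at line 1 remove [vqmd,lakkw,idm] add [dsm,lbd,eyw] -> 11 lines: szu dsm lbd eyw wvt drk lypoa xead pgele dgzt wad
Final line 5: wvt

Answer: wvt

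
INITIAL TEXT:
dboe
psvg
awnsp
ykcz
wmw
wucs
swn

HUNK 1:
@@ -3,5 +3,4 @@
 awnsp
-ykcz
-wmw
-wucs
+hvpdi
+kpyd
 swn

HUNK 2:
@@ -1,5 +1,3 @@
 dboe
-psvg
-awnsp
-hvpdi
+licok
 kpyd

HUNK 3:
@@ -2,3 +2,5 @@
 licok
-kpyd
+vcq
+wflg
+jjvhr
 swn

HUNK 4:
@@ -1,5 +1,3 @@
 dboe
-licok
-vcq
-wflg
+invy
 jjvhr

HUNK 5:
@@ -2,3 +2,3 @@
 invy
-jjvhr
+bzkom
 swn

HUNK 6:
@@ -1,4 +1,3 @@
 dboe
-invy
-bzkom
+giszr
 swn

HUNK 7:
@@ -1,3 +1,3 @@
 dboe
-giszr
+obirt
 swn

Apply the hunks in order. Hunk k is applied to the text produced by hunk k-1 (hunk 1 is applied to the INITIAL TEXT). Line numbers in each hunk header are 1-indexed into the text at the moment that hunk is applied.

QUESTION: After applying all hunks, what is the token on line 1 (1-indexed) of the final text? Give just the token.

Answer: dboe

Derivation:
Hunk 1: at line 3 remove [ykcz,wmw,wucs] add [hvpdi,kpyd] -> 6 lines: dboe psvg awnsp hvpdi kpyd swn
Hunk 2: at line 1 remove [psvg,awnsp,hvpdi] add [licok] -> 4 lines: dboe licok kpyd swn
Hunk 3: at line 2 remove [kpyd] add [vcq,wflg,jjvhr] -> 6 lines: dboe licok vcq wflg jjvhr swn
Hunk 4: at line 1 remove [licok,vcq,wflg] add [invy] -> 4 lines: dboe invy jjvhr swn
Hunk 5: at line 2 remove [jjvhr] add [bzkom] -> 4 lines: dboe invy bzkom swn
Hunk 6: at line 1 remove [invy,bzkom] add [giszr] -> 3 lines: dboe giszr swn
Hunk 7: at line 1 remove [giszr] add [obirt] -> 3 lines: dboe obirt swn
Final line 1: dboe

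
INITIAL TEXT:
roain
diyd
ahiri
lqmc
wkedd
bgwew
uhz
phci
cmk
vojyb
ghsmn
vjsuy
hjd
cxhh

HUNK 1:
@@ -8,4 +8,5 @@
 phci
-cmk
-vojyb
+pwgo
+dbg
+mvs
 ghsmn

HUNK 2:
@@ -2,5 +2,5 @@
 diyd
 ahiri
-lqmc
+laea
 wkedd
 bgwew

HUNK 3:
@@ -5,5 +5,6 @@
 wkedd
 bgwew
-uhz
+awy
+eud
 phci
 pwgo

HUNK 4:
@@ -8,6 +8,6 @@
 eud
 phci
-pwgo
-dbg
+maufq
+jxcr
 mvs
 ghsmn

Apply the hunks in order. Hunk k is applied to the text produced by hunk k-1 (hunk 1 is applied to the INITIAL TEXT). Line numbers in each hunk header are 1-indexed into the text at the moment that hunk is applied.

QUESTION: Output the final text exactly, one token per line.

Hunk 1: at line 8 remove [cmk,vojyb] add [pwgo,dbg,mvs] -> 15 lines: roain diyd ahiri lqmc wkedd bgwew uhz phci pwgo dbg mvs ghsmn vjsuy hjd cxhh
Hunk 2: at line 2 remove [lqmc] add [laea] -> 15 lines: roain diyd ahiri laea wkedd bgwew uhz phci pwgo dbg mvs ghsmn vjsuy hjd cxhh
Hunk 3: at line 5 remove [uhz] add [awy,eud] -> 16 lines: roain diyd ahiri laea wkedd bgwew awy eud phci pwgo dbg mvs ghsmn vjsuy hjd cxhh
Hunk 4: at line 8 remove [pwgo,dbg] add [maufq,jxcr] -> 16 lines: roain diyd ahiri laea wkedd bgwew awy eud phci maufq jxcr mvs ghsmn vjsuy hjd cxhh

Answer: roain
diyd
ahiri
laea
wkedd
bgwew
awy
eud
phci
maufq
jxcr
mvs
ghsmn
vjsuy
hjd
cxhh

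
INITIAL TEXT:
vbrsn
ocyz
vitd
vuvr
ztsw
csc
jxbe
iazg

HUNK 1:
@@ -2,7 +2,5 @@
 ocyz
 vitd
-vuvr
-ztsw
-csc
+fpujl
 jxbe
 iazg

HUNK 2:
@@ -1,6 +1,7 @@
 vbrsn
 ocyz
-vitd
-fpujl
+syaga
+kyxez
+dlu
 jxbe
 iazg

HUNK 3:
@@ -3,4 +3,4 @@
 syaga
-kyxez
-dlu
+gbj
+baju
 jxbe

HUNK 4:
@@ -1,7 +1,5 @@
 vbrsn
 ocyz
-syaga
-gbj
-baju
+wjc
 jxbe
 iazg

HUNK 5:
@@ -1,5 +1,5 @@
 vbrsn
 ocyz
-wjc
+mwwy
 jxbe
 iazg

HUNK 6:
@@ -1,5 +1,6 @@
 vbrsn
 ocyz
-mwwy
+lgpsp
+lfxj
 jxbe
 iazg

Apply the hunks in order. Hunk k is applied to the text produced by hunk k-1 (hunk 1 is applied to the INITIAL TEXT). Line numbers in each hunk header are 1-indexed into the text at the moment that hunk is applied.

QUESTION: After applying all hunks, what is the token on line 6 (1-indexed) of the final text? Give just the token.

Answer: iazg

Derivation:
Hunk 1: at line 2 remove [vuvr,ztsw,csc] add [fpujl] -> 6 lines: vbrsn ocyz vitd fpujl jxbe iazg
Hunk 2: at line 1 remove [vitd,fpujl] add [syaga,kyxez,dlu] -> 7 lines: vbrsn ocyz syaga kyxez dlu jxbe iazg
Hunk 3: at line 3 remove [kyxez,dlu] add [gbj,baju] -> 7 lines: vbrsn ocyz syaga gbj baju jxbe iazg
Hunk 4: at line 1 remove [syaga,gbj,baju] add [wjc] -> 5 lines: vbrsn ocyz wjc jxbe iazg
Hunk 5: at line 1 remove [wjc] add [mwwy] -> 5 lines: vbrsn ocyz mwwy jxbe iazg
Hunk 6: at line 1 remove [mwwy] add [lgpsp,lfxj] -> 6 lines: vbrsn ocyz lgpsp lfxj jxbe iazg
Final line 6: iazg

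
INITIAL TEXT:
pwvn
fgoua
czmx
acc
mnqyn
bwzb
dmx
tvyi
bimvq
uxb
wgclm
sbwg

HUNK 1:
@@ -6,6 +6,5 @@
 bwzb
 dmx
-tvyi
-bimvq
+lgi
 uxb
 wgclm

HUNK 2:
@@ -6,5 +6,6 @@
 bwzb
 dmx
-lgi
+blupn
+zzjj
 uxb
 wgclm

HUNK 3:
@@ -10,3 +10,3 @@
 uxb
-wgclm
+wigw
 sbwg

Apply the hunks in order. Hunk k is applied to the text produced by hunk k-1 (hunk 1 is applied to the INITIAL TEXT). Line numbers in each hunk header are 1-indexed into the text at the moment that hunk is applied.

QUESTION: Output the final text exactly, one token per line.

Answer: pwvn
fgoua
czmx
acc
mnqyn
bwzb
dmx
blupn
zzjj
uxb
wigw
sbwg

Derivation:
Hunk 1: at line 6 remove [tvyi,bimvq] add [lgi] -> 11 lines: pwvn fgoua czmx acc mnqyn bwzb dmx lgi uxb wgclm sbwg
Hunk 2: at line 6 remove [lgi] add [blupn,zzjj] -> 12 lines: pwvn fgoua czmx acc mnqyn bwzb dmx blupn zzjj uxb wgclm sbwg
Hunk 3: at line 10 remove [wgclm] add [wigw] -> 12 lines: pwvn fgoua czmx acc mnqyn bwzb dmx blupn zzjj uxb wigw sbwg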